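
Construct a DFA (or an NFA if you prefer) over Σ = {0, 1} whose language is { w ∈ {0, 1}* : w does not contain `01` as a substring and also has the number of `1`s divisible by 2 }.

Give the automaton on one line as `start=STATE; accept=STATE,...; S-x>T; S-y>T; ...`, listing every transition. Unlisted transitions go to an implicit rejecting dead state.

Run two small machines in parallel and take their product. The first has 3 states tracking partial matches of the forbidden pattern `01`; the second has 2 states tracking the count of `1`s modulo 2. A product state is a pair (one from each), accepting exactly when both do.
6 states suffice.
        0   1  
>* q0   q1  q2 
 * q1   q1  q3 
   q2   q4  q0 
   q3   q3  q5 
   q4   q4  q5 
   q5   q5  q3 
(> = start, * = accepting)

start=q0; accept=q0,q1; q0-0>q1; q0-1>q2; q1-0>q1; q1-1>q3; q2-0>q4; q2-1>q0; q3-0>q3; q3-1>q5; q4-0>q4; q4-1>q5; q5-0>q5; q5-1>q3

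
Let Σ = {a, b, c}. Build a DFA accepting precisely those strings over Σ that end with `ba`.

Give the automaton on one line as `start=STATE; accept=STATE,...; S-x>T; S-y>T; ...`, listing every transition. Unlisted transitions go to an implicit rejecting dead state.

Let each state record the length of the longest suffix of the input read so far that is also a prefix of `ba`. q1 means the last symbol is `b`; q2 means the last 2 symbols are `ba`. Accept only at q2, where the string currently ends in `ba`.
A 3-state machine:
        a   b   c  
>  q0   q0  q1  q0 
   q1   q2  q1  q0 
 * q2   q0  q1  q0 
(> = start, * = accepting)

start=q0; accept=q2; q0-a>q0; q0-b>q1; q0-c>q0; q1-a>q2; q1-b>q1; q1-c>q0; q2-a>q0; q2-b>q1; q2-c>q0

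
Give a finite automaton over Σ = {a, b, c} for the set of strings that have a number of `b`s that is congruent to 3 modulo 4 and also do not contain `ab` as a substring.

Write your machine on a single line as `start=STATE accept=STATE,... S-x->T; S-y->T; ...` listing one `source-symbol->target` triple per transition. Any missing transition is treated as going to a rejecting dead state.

start=s0; accept=s7,s8; s0-a->s1; s0-b->s2; s0-c->s0; s1-a->s1; s1-b->s3; s1-c->s0; s2-a->s4; s2-b->s5; s2-c->s2; s3-a->s3; s3-b->s3; s3-c->s3; s4-a->s4; s4-b->s3; s4-c->s2; s5-a->s6; s5-b->s7; s5-c->s5; s6-a->s6; s6-b->s3; s6-c->s5; s7-a->s8; s7-b->s0; s7-c->s7; s8-a->s8; s8-b->s3; s8-c->s7

Handle the two conditions separately and then intersect. The first has 4 states tracking the count of `b`s modulo 4; the second has 3 states tracking partial matches of the forbidden pattern `ab`. A product state is a pair (one from each), accepting exactly when both do. After merging equivalent states the machine shrinks.
With 9 states:
        a   b   c  
>  s0   s1  s2  s0 
   s1   s1  s3  s0 
   s2   s4  s5  s2 
   s3   s3  s3  s3 
   s4   s4  s3  s2 
   s5   s6  s7  s5 
   s6   s6  s3  s5 
 * s7   s8  s0  s7 
 * s8   s8  s3  s7 
(> = start, * = accepting)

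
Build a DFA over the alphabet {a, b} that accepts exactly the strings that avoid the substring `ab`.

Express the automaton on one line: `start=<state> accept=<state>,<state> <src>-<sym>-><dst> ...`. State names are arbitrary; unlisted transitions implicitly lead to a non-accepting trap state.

This is the complement of 'contains `ab`'. Use the same substring-matching states — q0 through q2 holding how much of `ab` has just been matched — but flip the accepting set: everything except the trap q2 accepts.
        a   b  
>* q0   q1  q0 
 * q1   q1  q2 
   q2   q2  q2 
(> = start, * = accepting)

start=q0 accept=q0,q1 q0-a->q1 q0-b->q0 q1-a->q1 q1-b->q2 q2-a->q2 q2-b->q2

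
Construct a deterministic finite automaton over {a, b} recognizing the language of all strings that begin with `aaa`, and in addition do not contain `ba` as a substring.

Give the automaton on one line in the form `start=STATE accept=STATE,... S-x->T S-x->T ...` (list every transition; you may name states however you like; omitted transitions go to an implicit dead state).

Build one automaton per condition and run them in lockstep. The first has 5 states tracking whether the input so far still matches the prefix `aaa`; the second has 3 states tracking partial matches of the forbidden pattern `ba`. A product state is a pair (one from each), accepting exactly when both do. Minimizing collapses redundant product states.
With 6 states:
        a   b  
>  q0   q1  q2 
   q1   q3  q2 
   q2   q2  q2 
   q3   q4  q2 
 * q4   q4  q5 
 * q5   q2  q5 
(> = start, * = accepting)

start=q0 accept=q4,q5 q0-a->q1 q0-b->q2 q1-a->q3 q1-b->q2 q2-a->q2 q2-b->q2 q3-a->q4 q3-b->q2 q4-a->q4 q4-b->q5 q5-a->q2 q5-b->q5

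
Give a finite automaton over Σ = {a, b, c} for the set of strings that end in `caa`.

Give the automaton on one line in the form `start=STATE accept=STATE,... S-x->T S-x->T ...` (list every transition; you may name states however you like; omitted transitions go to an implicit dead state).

Remember how much of `caa` the current input suffix matches. State q0 means no match yet; q1 means the last symbol is `c`; q2 means the last 2 symbols are `ca`; q3 means the last 3 symbols are `caa`. Only q3 accepts. On a mismatch, fall back to the longest proper suffix that is still a prefix of `caa`.
        a   b   c  
>  q0   q0  q0  q1 
   q1   q2  q0  q1 
   q2   q3  q0  q1 
 * q3   q0  q0  q1 
(> = start, * = accepting)

start=q0 accept=q3 q0-a->q0 q0-b->q0 q0-c->q1 q1-a->q2 q1-b->q0 q1-c->q1 q2-a->q3 q2-b->q0 q2-c->q1 q3-a->q0 q3-b->q0 q3-c->q1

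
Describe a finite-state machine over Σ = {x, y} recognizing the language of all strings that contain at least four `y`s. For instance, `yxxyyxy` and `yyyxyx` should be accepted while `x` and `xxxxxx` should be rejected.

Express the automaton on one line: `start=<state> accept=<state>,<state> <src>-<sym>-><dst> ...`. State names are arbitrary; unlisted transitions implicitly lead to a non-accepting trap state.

start=s0 accept=s4,s5 s0-x->s0 s0-y->s1 s1-x->s1 s1-y->s2 s2-x->s2 s2-y->s3 s3-x->s3 s3-y->s4 s4-x->s4 s4-y->s5 s5-x->s5 s5-y->s5

Count `y`s, saturating at 5: states s0 through s4 mean 0 through 4 `y`s seen; s5 means more than 4. Each `y` increments (capped at s5); other symbols loop. Accept from {s4, s5}.
        x   y  
>  s0   s0  s1 
   s1   s1  s2 
   s2   s2  s3 
   s3   s3  s4 
 * s4   s4  s5 
 * s5   s5  s5 
(> = start, * = accepting)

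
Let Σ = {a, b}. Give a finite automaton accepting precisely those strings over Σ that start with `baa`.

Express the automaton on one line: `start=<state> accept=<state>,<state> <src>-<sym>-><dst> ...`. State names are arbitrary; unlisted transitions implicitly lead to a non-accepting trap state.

start=q0 accept=q3 q0-a->q4 q0-b->q1 q1-a->q2 q1-b->q4 q2-a->q3 q2-b->q4 q3-a->q3 q3-b->q3 q4-a->q4 q4-b->q4

Walk along `baa` while the input agrees: from q0 take `b` to q1, and so on. Any deviation drops to the rejecting sink q4. Once q3 is reached the prefix is confirmed and every continuation is accepted.
5 states suffice.
        a   b  
>  q0   q4  q1 
   q1   q2  q4 
   q2   q3  q4 
 * q3   q3  q3 
   q4   q4  q4 
(> = start, * = accepting)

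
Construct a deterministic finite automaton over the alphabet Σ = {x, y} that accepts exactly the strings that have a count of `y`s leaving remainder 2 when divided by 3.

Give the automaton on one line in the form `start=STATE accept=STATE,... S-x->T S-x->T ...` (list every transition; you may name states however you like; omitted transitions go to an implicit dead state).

start=S0 accept=S2 S0-x->S0 S0-y->S1 S1-x->S1 S1-y->S2 S2-x->S2 S2-y->S0

The only thing that matters is how many `y`s have appeared, reduced mod 3. Use one state per residue: S0 for 0, …, S2 for 2. Reading `y` moves to the next residue; anything else stays put. S2 is accepting.
With 3 states:
        x   y  
>  S0   S0  S1 
   S1   S1  S2 
 * S2   S2  S0 
(> = start, * = accepting)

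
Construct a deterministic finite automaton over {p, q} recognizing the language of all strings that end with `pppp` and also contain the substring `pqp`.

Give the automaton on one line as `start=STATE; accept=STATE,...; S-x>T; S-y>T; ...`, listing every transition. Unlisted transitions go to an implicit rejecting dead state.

Run two small machines in parallel and take their product. The first has 5 states tracking how much of the suffix `pppp` has currently been matched; the second has 4 states tracking whether and how much of `pqp` has been seen. A product state is a pair (one from each), accepting exactly when both do.
An 11-state machine:
          p    q  
>  s0     s1   s0 
   s1     s2   s3 
   s2     s4   s3 
   s3     s5   s0 
   s4     s6   s3 
   s5     s7   s8 
   s6     s6   s3 
   s7     s9   s8 
   s8     s5   s8 
   s9    s10   s8 
 * s10   s10   s8 
(> = start, * = accepting)

start=s0; accept=s10; s0-p>s1; s0-q>s0; s1-p>s2; s1-q>s3; s2-p>s4; s2-q>s3; s3-p>s5; s3-q>s0; s4-p>s6; s4-q>s3; s5-p>s7; s5-q>s8; s6-p>s6; s6-q>s3; s7-p>s9; s7-q>s8; s8-p>s5; s8-q>s8; s9-p>s10; s9-q>s8; s10-p>s10; s10-q>s8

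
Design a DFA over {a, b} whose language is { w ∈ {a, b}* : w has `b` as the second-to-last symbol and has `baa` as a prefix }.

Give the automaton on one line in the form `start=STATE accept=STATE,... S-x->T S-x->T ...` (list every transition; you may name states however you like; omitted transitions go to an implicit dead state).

Handle the two conditions separately and then intersect. One (7 states) tracks the last 2 symbols read; the other (5 states) tracks whether the input so far still matches the prefix `baa`. Each combined state is a pair, one component from each; accept when both components accept. Equivalent product states are then merged.
        a   b  
>  q0   q1  q2 
   q1   q1  q1 
   q2   q3  q1 
   q3   q4  q1 
   q4   q4  q5 
   q5   q6  q7 
 * q6   q4  q5 
 * q7   q6  q7 
(> = start, * = accepting)

start=q0 accept=q6,q7 q0-a->q1 q0-b->q2 q1-a->q1 q1-b->q1 q2-a->q3 q2-b->q1 q3-a->q4 q3-b->q1 q4-a->q4 q4-b->q5 q5-a->q6 q5-b->q7 q6-a->q4 q6-b->q5 q7-a->q6 q7-b->q7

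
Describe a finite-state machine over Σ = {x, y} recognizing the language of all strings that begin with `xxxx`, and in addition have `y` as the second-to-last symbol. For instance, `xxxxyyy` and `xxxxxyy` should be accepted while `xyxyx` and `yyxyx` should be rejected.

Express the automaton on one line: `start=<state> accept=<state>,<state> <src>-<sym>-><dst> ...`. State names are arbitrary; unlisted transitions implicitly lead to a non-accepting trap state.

Run two small machines in parallel and take their product. One (6 states) tracks whether the input so far still matches the prefix `xxxx`; the other (7 states) tracks the last 2 symbols read. Each combined state is a pair, one component from each; accept when both components accept. Equivalent product states are then merged.
        x   y  
>  s0   s1  s2 
   s1   s3  s2 
   s2   s2  s2 
   s3   s4  s2 
   s4   s5  s2 
   s5   s5  s6 
   s6   s7  s8 
 * s7   s5  s6 
 * s8   s7  s8 
(> = start, * = accepting)

start=s0 accept=s7,s8 s0-x->s1 s0-y->s2 s1-x->s3 s1-y->s2 s2-x->s2 s2-y->s2 s3-x->s4 s3-y->s2 s4-x->s5 s4-y->s2 s5-x->s5 s5-y->s6 s6-x->s7 s6-y->s8 s7-x->s5 s7-y->s6 s8-x->s7 s8-y->s8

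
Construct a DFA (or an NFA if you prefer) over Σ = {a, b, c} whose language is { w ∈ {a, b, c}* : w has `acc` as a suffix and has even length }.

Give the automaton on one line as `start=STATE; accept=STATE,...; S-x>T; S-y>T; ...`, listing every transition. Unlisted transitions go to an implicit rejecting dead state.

Handle the two conditions separately and then intersect. The first has 4 states tracking how much of the suffix `acc` has currently been matched; the second has 2 states tracking the input length modulo 2. A product state is a pair (one from each), accepting exactly when both do.
8 states suffice.
        a   b   c  
>  S0   S1  S2  S2 
   S1   S3  S0  S4 
   S2   S3  S0  S0 
   S3   S1  S2  S5 
   S4   S1  S2  S6 
   S5   S3  S0  S7 
   S6   S3  S0  S0 
 * S7   S1  S2  S2 
(> = start, * = accepting)

start=S0; accept=S7; S0-a>S1; S0-b>S2; S0-c>S2; S1-a>S3; S1-b>S0; S1-c>S4; S2-a>S3; S2-b>S0; S2-c>S0; S3-a>S1; S3-b>S2; S3-c>S5; S4-a>S1; S4-b>S2; S4-c>S6; S5-a>S3; S5-b>S0; S5-c>S7; S6-a>S3; S6-b>S0; S6-c>S0; S7-a>S1; S7-b>S2; S7-c>S2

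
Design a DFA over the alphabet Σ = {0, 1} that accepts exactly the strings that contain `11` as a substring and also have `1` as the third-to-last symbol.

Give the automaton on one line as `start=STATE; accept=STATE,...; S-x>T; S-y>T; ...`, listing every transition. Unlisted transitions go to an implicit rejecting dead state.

start=q0; accept=q3,q4,q5,q6; q0-0>q0; q0-1>q1; q1-0>q0; q1-1>q2; q2-0>q3; q2-1>q4; q3-0>q5; q3-1>q6; q4-0>q3; q4-1>q4; q5-0>q7; q5-1>q8; q6-0>q9; q6-1>q2; q7-0>q7; q7-1>q8; q8-0>q9; q8-1>q2; q9-0>q5; q9-1>q6

Handle the two conditions separately and then intersect. One (3 states) tracks whether and how much of `11` has been seen; the other (15 states) tracks the last 3 symbols read. Each combined state is a pair, one component from each; accept when both components accept. Equivalent product states are then merged.
With 10 states:
        0   1  
>  q0   q0  q1 
   q1   q0  q2 
   q2   q3  q4 
 * q3   q5  q6 
 * q4   q3  q4 
 * q5   q7  q8 
 * q6   q9  q2 
   q7   q7  q8 
   q8   q9  q2 
   q9   q5  q6 
(> = start, * = accepting)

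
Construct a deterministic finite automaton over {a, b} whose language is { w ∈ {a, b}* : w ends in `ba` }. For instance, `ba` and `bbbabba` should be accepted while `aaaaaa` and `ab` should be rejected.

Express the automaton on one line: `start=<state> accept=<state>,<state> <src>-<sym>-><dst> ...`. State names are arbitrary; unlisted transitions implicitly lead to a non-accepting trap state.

Remember how much of `ba` the current input suffix matches. State q0 means no match yet; q1 means the last symbol is `b`; q2 means the last 2 symbols are `ba`. Only q2 accepts. On a mismatch, fall back to the longest proper suffix that is still a prefix of `ba`.
A 3-state machine:
        a   b  
>  q0   q0  q1 
   q1   q2  q1 
 * q2   q0  q1 
(> = start, * = accepting)

start=q0 accept=q2 q0-a->q0 q0-b->q1 q1-a->q2 q1-b->q1 q2-a->q0 q2-b->q1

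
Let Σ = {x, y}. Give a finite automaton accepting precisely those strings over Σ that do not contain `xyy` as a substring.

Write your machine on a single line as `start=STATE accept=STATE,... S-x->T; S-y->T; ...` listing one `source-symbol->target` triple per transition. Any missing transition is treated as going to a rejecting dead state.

Track partial matches of the forbidden pattern `xyy`. State s3 is a dead state reached once `xyy` has occurred; every other state accepts. s0 means no part of `xyy` is currently matched.
With 4 states:
        x   y  
>* s0   s1  s0 
 * s1   s1  s2 
 * s2   s1  s3 
   s3   s3  s3 
(> = start, * = accepting)

start=s0; accept=s0,s1,s2; s0-x->s1; s0-y->s0; s1-x->s1; s1-y->s2; s2-x->s1; s2-y->s3; s3-x->s3; s3-y->s3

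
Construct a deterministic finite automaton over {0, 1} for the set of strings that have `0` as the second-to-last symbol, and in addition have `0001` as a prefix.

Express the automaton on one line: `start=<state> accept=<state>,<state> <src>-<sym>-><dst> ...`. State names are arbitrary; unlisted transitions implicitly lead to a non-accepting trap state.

Build one automaton per condition and run them in lockstep. One (7 states) tracks the last 2 symbols read; the other (6 states) tracks whether the input so far still matches the prefix `0001`. Each combined state is a pair, one component from each; accept when both components accept. Equivalent product states are then merged.
9 states suffice.
       0  1 
>  A   B  C 
   B   D  C 
   C   C  C 
   D   E  C 
   E   C  F 
 * F   G  H 
   G   I  F 
   H   G  H 
 * I   I  F 
(> = start, * = accepting)

start=A accept=F,I A-0->B A-1->C B-0->D B-1->C C-0->C C-1->C D-0->E D-1->C E-0->C E-1->F F-0->G F-1->H G-0->I G-1->F H-0->G H-1->H I-0->I I-1->F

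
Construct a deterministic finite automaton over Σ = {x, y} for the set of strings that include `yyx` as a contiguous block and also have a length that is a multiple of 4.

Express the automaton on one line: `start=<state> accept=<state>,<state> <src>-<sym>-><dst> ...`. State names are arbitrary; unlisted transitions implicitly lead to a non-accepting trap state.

start=s0 accept=s12 s0-x->s1 s0-y->s2 s1-x->s3 s1-y->s4 s2-x->s3 s2-y->s5 s3-x->s6 s3-y->s7 s4-x->s6 s4-y->s8 s5-x->s9 s5-y->s8 s6-x->s0 s6-y->s10 s7-x->s0 s7-y->s11 s8-x->s12 s8-y->s11 s9-x->s12 s9-y->s12 s10-x->s1 s10-y->s13 s11-x->s14 s11-y->s13 s12-x->s14 s12-y->s14 s13-x->s15 s13-y->s5 s14-x->s15 s14-y->s15 s15-x->s9 s15-y->s9

Handle the two conditions separately and then intersect. The first has 4 states tracking whether and how much of `yyx` has been seen; the second has 4 states tracking the input length modulo 4. A product state is a pair (one from each), accepting exactly when both do.
16 states suffice.
          x    y  
>  s0     s1   s2 
   s1     s3   s4 
   s2     s3   s5 
   s3     s6   s7 
   s4     s6   s8 
   s5     s9   s8 
   s6     s0  s10 
   s7     s0  s11 
   s8    s12  s11 
   s9    s12  s12 
   s10    s1  s13 
   s11   s14  s13 
 * s12   s14  s14 
   s13   s15   s5 
   s14   s15  s15 
   s15    s9   s9 
(> = start, * = accepting)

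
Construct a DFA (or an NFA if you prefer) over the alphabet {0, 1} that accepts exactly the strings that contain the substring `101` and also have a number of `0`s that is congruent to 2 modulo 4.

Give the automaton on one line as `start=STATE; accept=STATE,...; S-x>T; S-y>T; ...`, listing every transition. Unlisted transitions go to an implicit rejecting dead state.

Build one automaton per condition and run them in lockstep. One (4 states) tracks whether and how much of `101` has been seen; the other (4 states) tracks the count of `0`s modulo 4. Each combined state is a pair, one component from each; accept when both components accept.
16 states suffice.
          0    1  
>  s0     s1   s2 
   s1     s3   s4 
   s2     s5   s2 
   s3     s6   s7 
   s4     s8   s4 
   s5     s3   s9 
   s6     s0  s10 
   s7    s11   s7 
   s8     s6  s12 
   s9    s12   s9 
   s10   s13  s10 
   s11    s0  s14 
 * s12   s14  s12 
   s13    s1  s15 
   s14   s15  s14 
   s15    s9  s15 
(> = start, * = accepting)

start=s0; accept=s12; s0-0>s1; s0-1>s2; s1-0>s3; s1-1>s4; s2-0>s5; s2-1>s2; s3-0>s6; s3-1>s7; s4-0>s8; s4-1>s4; s5-0>s3; s5-1>s9; s6-0>s0; s6-1>s10; s7-0>s11; s7-1>s7; s8-0>s6; s8-1>s12; s9-0>s12; s9-1>s9; s10-0>s13; s10-1>s10; s11-0>s0; s11-1>s14; s12-0>s14; s12-1>s12; s13-0>s1; s13-1>s15; s14-0>s15; s14-1>s14; s15-0>s9; s15-1>s15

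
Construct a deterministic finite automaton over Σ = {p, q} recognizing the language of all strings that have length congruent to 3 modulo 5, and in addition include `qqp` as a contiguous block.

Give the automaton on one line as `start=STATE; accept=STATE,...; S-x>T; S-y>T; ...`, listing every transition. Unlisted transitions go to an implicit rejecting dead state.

start=A; accept=J; A-p>B; A-q>C; B-p>D; B-q>E; C-p>D; C-q>F; D-p>G; D-q>H; E-p>G; E-q>I; F-p>J; F-q>I; G-p>K; G-q>L; H-p>K; H-q>M; I-p>N; I-q>M; J-p>N; J-q>N; K-p>A; K-q>O; L-p>A; L-q>P; M-p>Q; M-q>P; N-p>Q; N-q>Q; O-p>B; O-q>R; P-p>S; P-q>R; Q-p>S; Q-q>S; R-p>T; R-q>F; S-p>T; S-q>T; T-p>J; T-q>J

Handle the two conditions separately and then intersect. The first has 5 states tracking the input length modulo 5; the second has 4 states tracking whether and how much of `qqp` has been seen. A product state is a pair (one from each), accepting exactly when both do.
20 states suffice.
       p  q 
>  A   B  C 
   B   D  E 
   C   D  F 
   D   G  H 
   E   G  I 
   F   J  I 
   G   K  L 
   H   K  M 
   I   N  M 
 * J   N  N 
   K   A  O 
   L   A  P 
   M   Q  P 
   N   Q  Q 
   O   B  R 
   P   S  R 
   Q   S  S 
   R   T  F 
   S   T  T 
   T   J  J 
(> = start, * = accepting)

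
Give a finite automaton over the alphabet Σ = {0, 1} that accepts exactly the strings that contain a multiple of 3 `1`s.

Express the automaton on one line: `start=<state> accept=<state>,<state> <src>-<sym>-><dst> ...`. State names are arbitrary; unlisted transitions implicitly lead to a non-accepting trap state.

Keep the running count of `1`s modulo 3: each `1` advances along the cycle s0 → s1 → s2 → s0 while other symbols loop. Accept at s0.
3 states suffice.
        0   1  
>* s0   s0  s1 
   s1   s1  s2 
   s2   s2  s0 
(> = start, * = accepting)

start=s0 accept=s0 s0-0->s0 s0-1->s1 s1-0->s1 s1-1->s2 s2-0->s2 s2-1->s0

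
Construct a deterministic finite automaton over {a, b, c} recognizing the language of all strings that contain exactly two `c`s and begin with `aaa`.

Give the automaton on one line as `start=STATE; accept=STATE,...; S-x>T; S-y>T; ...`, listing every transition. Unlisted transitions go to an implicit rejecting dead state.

Handle the two conditions separately and then intersect. The first has 4 states tracking the count of `c`s, saturating at 3; the second has 5 states tracking whether the input so far still matches the prefix `aaa`. A product state is a pair (one from each), accepting exactly when both do. After merging equivalent states the machine shrinks.
        a   b   c  
>  S0   S1  S2  S2 
   S1   S3  S2  S2 
   S2   S2  S2  S2 
   S3   S4  S2  S2 
   S4   S4  S4  S5 
   S5   S5  S5  S6 
 * S6   S6  S6  S2 
(> = start, * = accepting)

start=S0; accept=S6; S0-a>S1; S0-b>S2; S0-c>S2; S1-a>S3; S1-b>S2; S1-c>S2; S2-a>S2; S2-b>S2; S2-c>S2; S3-a>S4; S3-b>S2; S3-c>S2; S4-a>S4; S4-b>S4; S4-c>S5; S5-a>S5; S5-b>S5; S5-c>S6; S6-a>S6; S6-b>S6; S6-c>S2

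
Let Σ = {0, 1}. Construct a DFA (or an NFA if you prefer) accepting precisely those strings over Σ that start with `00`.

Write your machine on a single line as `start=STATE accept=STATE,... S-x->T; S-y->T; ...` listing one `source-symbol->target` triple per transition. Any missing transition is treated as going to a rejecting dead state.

Check the first 2 symbols one by one: A through B record how many have matched `00` so far; any wrong symbol goes to the dead state D. After all 2 match we enter the accepting sink C.
4 states suffice.
       0  1 
>  A   B  D 
   B   C  D 
 * C   C  C 
   D   D  D 
(> = start, * = accepting)

start=A; accept=C; A-0->B; A-1->D; B-0->C; B-1->D; C-0->C; C-1->C; D-0->D; D-1->D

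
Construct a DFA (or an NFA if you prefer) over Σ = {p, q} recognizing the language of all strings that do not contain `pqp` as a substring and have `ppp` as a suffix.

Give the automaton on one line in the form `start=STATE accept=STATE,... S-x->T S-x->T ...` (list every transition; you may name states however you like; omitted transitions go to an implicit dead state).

Handle the two conditions separately and then intersect. One (4 states) tracks partial matches of the forbidden pattern `pqp`; the other (4 states) tracks how much of the suffix `ppp` has currently been matched. Each combined state is a pair, one component from each; accept when both components accept.
        p   q  
>  S0   S1  S0 
   S1   S2  S3 
   S2   S4  S3 
   S3   S5  S0 
 * S4   S4  S3 
   S5   S6  S7 
   S6   S8  S7 
   S7   S5  S7 
   S8   S8  S7 
(> = start, * = accepting)

start=S0 accept=S4 S0-p->S1 S0-q->S0 S1-p->S2 S1-q->S3 S2-p->S4 S2-q->S3 S3-p->S5 S3-q->S0 S4-p->S4 S4-q->S3 S5-p->S6 S5-q->S7 S6-p->S8 S6-q->S7 S7-p->S5 S7-q->S7 S8-p->S8 S8-q->S7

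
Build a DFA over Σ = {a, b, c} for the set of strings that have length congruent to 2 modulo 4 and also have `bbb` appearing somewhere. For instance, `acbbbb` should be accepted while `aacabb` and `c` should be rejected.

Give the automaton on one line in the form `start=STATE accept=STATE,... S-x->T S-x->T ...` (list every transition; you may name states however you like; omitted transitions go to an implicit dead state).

start=q0 accept=q15 q0-a->q1 q0-b->q2 q0-c->q1 q1-a->q3 q1-b->q4 q1-c->q3 q2-a->q3 q2-b->q5 q2-c->q3 q3-a->q6 q3-b->q7 q3-c->q6 q4-a->q6 q4-b->q8 q4-c->q6 q5-a->q6 q5-b->q9 q5-c->q6 q6-a->q0 q6-b->q10 q6-c->q0 q7-a->q0 q7-b->q11 q7-c->q0 q8-a->q0 q8-b->q12 q8-c->q0 q9-a->q12 q9-b->q12 q9-c->q12 q10-a->q1 q10-b->q13 q10-c->q1 q11-a->q1 q11-b->q14 q11-c->q1 q12-a->q14 q12-b->q14 q12-c->q14 q13-a->q3 q13-b->q15 q13-c->q3 q14-a->q15 q14-b->q15 q14-c->q15 q15-a->q9 q15-b->q9 q15-c->q9

Build one automaton per condition and run them in lockstep. The first has 4 states tracking the input length modulo 4; the second has 4 states tracking whether and how much of `bbb` has been seen. A product state is a pair (one from each), accepting exactly when both do.
          a    b    c  
>  q0     q1   q2   q1 
   q1     q3   q4   q3 
   q2     q3   q5   q3 
   q3     q6   q7   q6 
   q4     q6   q8   q6 
   q5     q6   q9   q6 
   q6     q0  q10   q0 
   q7     q0  q11   q0 
   q8     q0  q12   q0 
   q9    q12  q12  q12 
   q10    q1  q13   q1 
   q11    q1  q14   q1 
   q12   q14  q14  q14 
   q13    q3  q15   q3 
   q14   q15  q15  q15 
 * q15    q9   q9   q9 
(> = start, * = accepting)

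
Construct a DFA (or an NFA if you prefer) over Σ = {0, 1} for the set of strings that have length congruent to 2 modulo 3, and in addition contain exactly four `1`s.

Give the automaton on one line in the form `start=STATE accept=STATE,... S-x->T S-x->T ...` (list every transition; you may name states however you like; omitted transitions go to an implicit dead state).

start=S0 accept=S13 S0-0->S1 S0-1->S2 S1-0->S3 S1-1->S4 S2-0->S4 S2-1->S5 S3-0->S0 S3-1->S6 S4-0->S6 S4-1->S7 S5-0->S7 S5-1->S8 S6-0->S2 S6-1->S9 S7-0->S9 S7-1->S10 S8-0->S10 S8-1->S11 S9-0->S5 S9-1->S12 S10-0->S12 S10-1->S13 S11-0->S13 S11-1->S14 S12-0->S8 S12-1->S15 S13-0->S15 S13-1->S14 S14-0->S14 S14-1->S14 S15-0->S11 S15-1->S14

Handle the two conditions separately and then intersect. One (3 states) tracks the input length modulo 3; the other (6 states) tracks the count of `1`s, saturating at 5. Each combined state is a pair, one component from each; accept when both components accept. After merging equivalent states the machine shrinks.
With 16 states:
          0    1  
>  S0     S1   S2 
   S1     S3   S4 
   S2     S4   S5 
   S3     S0   S6 
   S4     S6   S7 
   S5     S7   S8 
   S6     S2   S9 
   S7     S9  S10 
   S8    S10  S11 
   S9     S5  S12 
   S10   S12  S13 
   S11   S13  S14 
   S12    S8  S15 
 * S13   S15  S14 
   S14   S14  S14 
   S15   S11  S14 
(> = start, * = accepting)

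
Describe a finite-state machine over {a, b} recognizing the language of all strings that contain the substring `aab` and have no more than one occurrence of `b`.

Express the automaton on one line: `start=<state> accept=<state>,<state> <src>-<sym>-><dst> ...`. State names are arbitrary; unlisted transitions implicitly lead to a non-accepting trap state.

start=q0 accept=q6 q0-a->q1 q0-b->q2 q1-a->q3 q1-b->q2 q2-a->q4 q2-b->q5 q3-a->q3 q3-b->q6 q4-a->q7 q4-b->q5 q5-a->q8 q5-b->q5 q6-a->q6 q6-b->q9 q7-a->q7 q7-b->q9 q8-a->q10 q8-b->q5 q9-a->q9 q9-b->q9 q10-a->q10 q10-b->q9

Build one automaton per condition and run them in lockstep. One (4 states) tracks whether and how much of `aab` has been seen; the other (3 states) tracks the count of `b`s, saturating at 2. Each combined state is a pair, one component from each; accept when both components accept.
          a    b  
>  q0     q1   q2 
   q1     q3   q2 
   q2     q4   q5 
   q3     q3   q6 
   q4     q7   q5 
   q5     q8   q5 
 * q6     q6   q9 
   q7     q7   q9 
   q8    q10   q5 
   q9     q9   q9 
   q10   q10   q9 
(> = start, * = accepting)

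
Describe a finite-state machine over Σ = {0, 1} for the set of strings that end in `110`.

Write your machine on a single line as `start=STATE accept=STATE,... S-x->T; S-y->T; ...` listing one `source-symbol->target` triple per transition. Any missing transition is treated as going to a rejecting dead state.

Let each state record the length of the longest suffix of the input read so far that is also a prefix of `110`. S1 means the last symbol is `1`; S2 means the last 2 symbols are `11`; S3 means the last 3 symbols are `110`. Accept only at S3, where the string currently ends in `110`.
With 4 states:
        0   1  
>  S0   S0  S1 
   S1   S0  S2 
   S2   S3  S2 
 * S3   S0  S1 
(> = start, * = accepting)

start=S0; accept=S3; S0-0->S0; S0-1->S1; S1-0->S0; S1-1->S2; S2-0->S3; S2-1->S2; S3-0->S0; S3-1->S1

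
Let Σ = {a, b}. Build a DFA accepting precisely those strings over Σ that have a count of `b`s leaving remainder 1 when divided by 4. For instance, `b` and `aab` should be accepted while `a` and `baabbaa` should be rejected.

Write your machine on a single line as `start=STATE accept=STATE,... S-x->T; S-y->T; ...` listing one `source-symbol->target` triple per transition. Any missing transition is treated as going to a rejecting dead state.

Keep the running count of `b`s modulo 4: each `b` advances along the cycle s0 → s1 → s2 → s3 → s0 while other symbols loop. Accept at s1.
A 4-state machine:
        a   b  
>  s0   s0  s1 
 * s1   s1  s2 
   s2   s2  s3 
   s3   s3  s0 
(> = start, * = accepting)

start=s0; accept=s1; s0-a->s0; s0-b->s1; s1-a->s1; s1-b->s2; s2-a->s2; s2-b->s3; s3-a->s3; s3-b->s0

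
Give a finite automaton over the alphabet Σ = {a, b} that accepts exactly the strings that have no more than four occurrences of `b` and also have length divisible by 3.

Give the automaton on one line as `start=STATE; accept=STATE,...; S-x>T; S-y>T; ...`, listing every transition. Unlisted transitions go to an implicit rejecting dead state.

start=q0; accept=q0,q6,q7,q8,q15; q0-a>q1; q0-b>q2; q1-a>q3; q1-b>q4; q2-a>q4; q2-b>q5; q3-a>q0; q3-b>q6; q4-a>q6; q4-b>q7; q5-a>q7; q5-b>q8; q6-a>q2; q6-b>q9; q7-a>q9; q7-b>q10; q8-a>q10; q8-b>q11; q9-a>q5; q9-b>q12; q10-a>q12; q10-b>q13; q11-a>q13; q11-b>q14; q12-a>q8; q12-b>q15; q13-a>q15; q13-b>q14; q14-a>q14; q14-b>q14; q15-a>q11; q15-b>q14

Build one automaton per condition and run them in lockstep. The first has 6 states tracking the count of `b`s, saturating at 5; the second has 3 states tracking the input length modulo 3. A product state is a pair (one from each), accepting exactly when both do. Minimizing collapses redundant product states.
With 16 states:
          a    b  
>* q0     q1   q2 
   q1     q3   q4 
   q2     q4   q5 
   q3     q0   q6 
   q4     q6   q7 
   q5     q7   q8 
 * q6     q2   q9 
 * q7     q9  q10 
 * q8    q10  q11 
   q9     q5  q12 
   q10   q12  q13 
   q11   q13  q14 
   q12    q8  q15 
   q13   q15  q14 
   q14   q14  q14 
 * q15   q11  q14 
(> = start, * = accepting)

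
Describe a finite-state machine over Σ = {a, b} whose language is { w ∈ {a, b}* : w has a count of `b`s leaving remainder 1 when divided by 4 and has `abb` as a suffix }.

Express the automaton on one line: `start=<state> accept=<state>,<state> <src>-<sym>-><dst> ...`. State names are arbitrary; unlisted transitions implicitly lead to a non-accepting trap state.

start=q0 accept=q15 q0-a->q1 q0-b->q2 q1-a->q1 q1-b->q3 q2-a->q4 q2-b->q5 q3-a->q4 q3-b->q6 q4-a->q4 q4-b->q7 q5-a->q8 q5-b->q9 q6-a->q8 q6-b->q9 q7-a->q8 q7-b->q10 q8-a->q8 q8-b->q11 q9-a->q12 q9-b->q0 q10-a->q12 q10-b->q0 q11-a->q12 q11-b->q13 q12-a->q12 q12-b->q14 q13-a->q1 q13-b->q2 q14-a->q1 q14-b->q15 q15-a->q4 q15-b->q5

Run two small machines in parallel and take their product. The first has 4 states tracking the count of `b`s modulo 4; the second has 4 states tracking how much of the suffix `abb` has currently been matched. A product state is a pair (one from each), accepting exactly when both do.
A 16-state machine:
          a    b  
>  q0     q1   q2 
   q1     q1   q3 
   q2     q4   q5 
   q3     q4   q6 
   q4     q4   q7 
   q5     q8   q9 
   q6     q8   q9 
   q7     q8  q10 
   q8     q8  q11 
   q9    q12   q0 
   q10   q12   q0 
   q11   q12  q13 
   q12   q12  q14 
   q13    q1   q2 
   q14    q1  q15 
 * q15    q4   q5 
(> = start, * = accepting)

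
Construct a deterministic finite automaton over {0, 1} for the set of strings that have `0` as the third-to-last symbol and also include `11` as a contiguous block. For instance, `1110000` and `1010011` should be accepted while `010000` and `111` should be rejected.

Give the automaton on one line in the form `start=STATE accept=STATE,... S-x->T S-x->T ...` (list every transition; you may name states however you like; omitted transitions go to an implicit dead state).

start=S0 accept=S10,S17,S18,S19 S0-0->S1 S0-1->S2 S1-0->S3 S1-1->S4 S2-0->S5 S2-1->S6 S3-0->S7 S3-1->S8 S4-0->S9 S4-1->S10 S5-0->S11 S5-1->S12 S6-0->S13 S6-1->S14 S7-0->S7 S7-1->S8 S8-0->S9 S8-1->S10 S9-0->S11 S9-1->S12 S10-0->S13 S10-1->S14 S11-0->S7 S11-1->S8 S12-0->S9 S12-1->S10 S13-0->S15 S13-1->S16 S14-0->S13 S14-1->S14 S15-0->S17 S15-1->S18 S16-0->S19 S16-1->S10 S17-0->S17 S17-1->S18 S18-0->S19 S18-1->S10 S19-0->S15 S19-1->S16

Handle the two conditions separately and then intersect. One (15 states) tracks the last 3 symbols read; the other (3 states) tracks whether and how much of `11` has been seen. Each combined state is a pair, one component from each; accept when both components accept.
20 states suffice.
          0    1  
>  S0     S1   S2 
   S1     S3   S4 
   S2     S5   S6 
   S3     S7   S8 
   S4     S9  S10 
   S5    S11  S12 
   S6    S13  S14 
   S7     S7   S8 
   S8     S9  S10 
   S9    S11  S12 
 * S10   S13  S14 
   S11    S7   S8 
   S12    S9  S10 
   S13   S15  S16 
   S14   S13  S14 
   S15   S17  S18 
   S16   S19  S10 
 * S17   S17  S18 
 * S18   S19  S10 
 * S19   S15  S16 
(> = start, * = accepting)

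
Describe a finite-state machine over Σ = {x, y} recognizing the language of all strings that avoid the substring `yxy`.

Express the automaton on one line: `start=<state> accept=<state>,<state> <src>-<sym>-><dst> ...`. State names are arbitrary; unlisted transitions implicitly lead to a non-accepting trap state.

This is the complement of 'contains `yxy`'. Use the same substring-matching states — q0 through q3 holding how much of `yxy` has just been matched — but flip the accepting set: everything except the trap q3 accepts.
With 4 states:
        x   y  
>* q0   q0  q1 
 * q1   q2  q1 
 * q2   q0  q3 
   q3   q3  q3 
(> = start, * = accepting)

start=q0 accept=q0,q1,q2 q0-x->q0 q0-y->q1 q1-x->q2 q1-y->q1 q2-x->q0 q2-y->q3 q3-x->q3 q3-y->q3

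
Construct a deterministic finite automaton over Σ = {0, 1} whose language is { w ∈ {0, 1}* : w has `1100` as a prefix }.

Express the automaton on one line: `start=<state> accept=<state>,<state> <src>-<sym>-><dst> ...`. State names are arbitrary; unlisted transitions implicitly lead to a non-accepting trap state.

Walk along `1100` while the input agrees: from q0 take `1` to q1, and so on. Any deviation drops to the rejecting sink q5. Once q4 is reached the prefix is confirmed and every continuation is accepted.
A 6-state machine:
        0   1  
>  q0   q5  q1 
   q1   q5  q2 
   q2   q3  q5 
   q3   q4  q5 
 * q4   q4  q4 
   q5   q5  q5 
(> = start, * = accepting)

start=q0 accept=q4 q0-0->q5 q0-1->q1 q1-0->q5 q1-1->q2 q2-0->q3 q2-1->q5 q3-0->q4 q3-1->q5 q4-0->q4 q4-1->q4 q5-0->q5 q5-1->q5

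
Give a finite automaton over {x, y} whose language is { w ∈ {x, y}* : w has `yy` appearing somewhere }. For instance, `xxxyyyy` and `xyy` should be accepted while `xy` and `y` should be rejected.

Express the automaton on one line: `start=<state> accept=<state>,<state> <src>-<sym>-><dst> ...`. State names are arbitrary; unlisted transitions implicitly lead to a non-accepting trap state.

Track how much of `yy` has been matched so far: state q0 is no progress, q2 is the absorbing accept state reached once `yy` has occurred. Intermediate states record partial matches; on a mismatch, fall back to the longest reusable overlap.
With 3 states:
        x   y  
>  q0   q0  q1 
   q1   q0  q2 
 * q2   q2  q2 
(> = start, * = accepting)

start=q0 accept=q2 q0-x->q0 q0-y->q1 q1-x->q0 q1-y->q2 q2-x->q2 q2-y->q2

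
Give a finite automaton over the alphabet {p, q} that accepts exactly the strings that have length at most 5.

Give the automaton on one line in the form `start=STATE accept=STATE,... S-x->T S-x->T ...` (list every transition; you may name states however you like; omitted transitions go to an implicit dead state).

start=S0 accept=S0,S1,S2,S3,S4,S5 S0-p->S1 S0-q->S1 S1-p->S2 S1-q->S2 S2-p->S3 S2-q->S3 S3-p->S4 S3-q->S4 S4-p->S5 S4-q->S5 S5-p->S6 S5-q->S6 S6-p->S6 S6-q->S6

Count input length up to 6: every symbol moves from S0 toward S6, which means 'more than 5' and absorbs. Accept from {S0, S1, S2, S3, S4, S5}.
7 states suffice.
        p   q  
>* S0   S1  S1 
 * S1   S2  S2 
 * S2   S3  S3 
 * S3   S4  S4 
 * S4   S5  S5 
 * S5   S6  S6 
   S6   S6  S6 
(> = start, * = accepting)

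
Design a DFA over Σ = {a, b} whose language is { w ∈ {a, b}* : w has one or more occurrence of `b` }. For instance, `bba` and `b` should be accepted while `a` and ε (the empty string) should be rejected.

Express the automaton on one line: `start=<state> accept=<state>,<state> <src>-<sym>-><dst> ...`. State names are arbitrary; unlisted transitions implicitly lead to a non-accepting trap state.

start=q0 accept=q1,q2 q0-a->q0 q0-b->q1 q1-a->q1 q1-b->q2 q2-a->q2 q2-b->q2

Count `b`s, saturating at 2: state q0 means no `b` yet, q1 means one `b` seen, q2 means more than one. Each `b` increments (capped at q2); other symbols loop. Accept from {q1, q2}.
With 3 states:
        a   b  
>  q0   q0  q1 
 * q1   q1  q2 
 * q2   q2  q2 
(> = start, * = accepting)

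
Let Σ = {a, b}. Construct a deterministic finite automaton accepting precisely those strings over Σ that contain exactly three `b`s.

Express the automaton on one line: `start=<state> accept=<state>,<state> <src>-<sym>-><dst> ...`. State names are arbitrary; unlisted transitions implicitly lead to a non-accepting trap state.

start=q0 accept=q3 q0-a->q0 q0-b->q1 q1-a->q1 q1-b->q2 q2-a->q2 q2-b->q3 q3-a->q3 q3-b->q4 q4-a->q4 q4-b->q4

Count `b`s, saturating at 4: states q0 through q3 mean 0 through 3 `b`s seen; q4 means more than 3. Each `b` increments (capped at q4); other symbols loop. Accept from {q3}.
A 5-state machine:
        a   b  
>  q0   q0  q1 
   q1   q1  q2 
   q2   q2  q3 
 * q3   q3  q4 
   q4   q4  q4 
(> = start, * = accepting)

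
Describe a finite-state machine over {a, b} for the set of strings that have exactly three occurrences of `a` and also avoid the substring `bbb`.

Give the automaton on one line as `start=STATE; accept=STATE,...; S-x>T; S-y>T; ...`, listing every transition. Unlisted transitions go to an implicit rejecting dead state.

start=q0; accept=q6,q10,q12; q0-a>q1; q0-b>q2; q1-a>q3; q1-b>q4; q2-a>q1; q2-b>q5; q3-a>q6; q3-b>q7; q4-a>q3; q4-b>q8; q5-a>q1; q5-b>q9; q6-a>q9; q6-b>q10; q7-a>q6; q7-b>q11; q8-a>q3; q8-b>q9; q9-a>q9; q9-b>q9; q10-a>q9; q10-b>q12; q11-a>q6; q11-b>q9; q12-a>q9; q12-b>q9

Build one automaton per condition and run them in lockstep. One (5 states) tracks the count of `a`s, saturating at 4; the other (4 states) tracks partial matches of the forbidden pattern `bbb`. Each combined state is a pair, one component from each; accept when both components accept. Equivalent product states are then merged.
13 states suffice.
          a    b  
>  q0     q1   q2 
   q1     q3   q4 
   q2     q1   q5 
   q3     q6   q7 
   q4     q3   q8 
   q5     q1   q9 
 * q6     q9  q10 
   q7     q6  q11 
   q8     q3   q9 
   q9     q9   q9 
 * q10    q9  q12 
   q11    q6   q9 
 * q12    q9   q9 
(> = start, * = accepting)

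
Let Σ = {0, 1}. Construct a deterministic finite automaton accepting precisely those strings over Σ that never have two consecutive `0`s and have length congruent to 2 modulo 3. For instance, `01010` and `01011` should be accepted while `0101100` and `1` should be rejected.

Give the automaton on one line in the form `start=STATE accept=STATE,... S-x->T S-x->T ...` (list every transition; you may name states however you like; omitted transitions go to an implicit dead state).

start=s0 accept=s4,s5 s0-0->s1 s0-1->s2 s1-0->s3 s1-1->s4 s2-0->s5 s2-1->s4 s3-0->s6 s3-1->s6 s4-0->s7 s4-1->s0 s5-0->s6 s5-1->s0 s6-0->s8 s6-1->s8 s7-0->s8 s7-1->s2 s8-0->s3 s8-1->s3

Build one automaton per condition and run them in lockstep. The first has 3 states tracking partial matches of the forbidden pattern `00`; the second has 3 states tracking the input length modulo 3. A product state is a pair (one from each), accepting exactly when both do.
        0   1  
>  s0   s1  s2 
   s1   s3  s4 
   s2   s5  s4 
   s3   s6  s6 
 * s4   s7  s0 
 * s5   s6  s0 
   s6   s8  s8 
   s7   s8  s2 
   s8   s3  s3 
(> = start, * = accepting)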